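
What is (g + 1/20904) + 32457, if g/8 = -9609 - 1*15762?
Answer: -3564361943/20904 ≈ -1.7051e+5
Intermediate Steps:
g = -202968 (g = 8*(-9609 - 1*15762) = 8*(-9609 - 15762) = 8*(-25371) = -202968)
(g + 1/20904) + 32457 = (-202968 + 1/20904) + 32457 = -4242843071/20904 + 32457 = -3564361943/20904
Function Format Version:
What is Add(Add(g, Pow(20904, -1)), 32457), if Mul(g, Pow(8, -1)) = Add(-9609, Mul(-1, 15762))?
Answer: Rational(-3564361943, 20904) ≈ -1.7051e+5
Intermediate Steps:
g = -202968 (g = Mul(8, Add(-9609, Mul(-1, 15762))) = Mul(8, Add(-9609, -15762)) = Mul(8, -25371) = -202968)
Add(Add(g, Pow(20904, -1)), 32457) = Add(Add(-202968, Pow(20904, -1)), 32457) = Add(Add(-202968, Rational(1, 20904)), 32457) = Add(Rational(-4242843071, 20904), 32457) = Rational(-3564361943, 20904)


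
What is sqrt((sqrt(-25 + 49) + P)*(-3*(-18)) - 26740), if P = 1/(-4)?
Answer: sqrt(-107014 + 432*sqrt(6))/2 ≈ 162.75*I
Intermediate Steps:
P = -1/4 ≈ -0.25000
sqrt((sqrt(-25 + 49) + P)*(-3*(-18)) - 26740) = sqrt((sqrt(-25 + 49) - 1/4)*(-3*(-18)) - 26740) = sqrt((sqrt(24) - 1/4)*54 - 26740) = sqrt((2*sqrt(6) - 1/4)*54 - 26740) = sqrt((-1/4 + 2*sqrt(6))*54 - 26740) = sqrt((-27/2 + 108*sqrt(6)) - 26740) = sqrt(-53507/2 + 108*sqrt(6))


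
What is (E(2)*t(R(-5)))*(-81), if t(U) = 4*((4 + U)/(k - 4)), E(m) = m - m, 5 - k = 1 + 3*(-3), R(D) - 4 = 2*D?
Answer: 0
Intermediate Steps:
R(D) = 4 + 2*D
k = 13 (k = 5 - (1 + 3*(-3)) = 5 - (1 - 9) = 5 - 1*(-8) = 5 + 8 = 13)
E(m) = 0
t(U) = 16/9 + 4*U/9 (t(U) = 4*((4 + U)/(13 - 4)) = 4*((4 + U)/9) = 4*((4 + U)*(⅑)) = 4*(4/9 + U/9) = 16/9 + 4*U/9)
(E(2)*t(R(-5)))*(-81) = (0*(16/9 + 4*(4 + 2*(-5))/9))*(-81) = (0*(16/9 + 4*(4 - 10)/9))*(-81) = (0*(16/9 + (4/9)*(-6)))*(-81) = (0*(16/9 - 8/3))*(-81) = (0*(-8/9))*(-81) = 0*(-81) = 0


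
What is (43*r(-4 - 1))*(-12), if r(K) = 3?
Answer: -1548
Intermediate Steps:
(43*r(-4 - 1))*(-12) = (43*3)*(-12) = 129*(-12) = -1548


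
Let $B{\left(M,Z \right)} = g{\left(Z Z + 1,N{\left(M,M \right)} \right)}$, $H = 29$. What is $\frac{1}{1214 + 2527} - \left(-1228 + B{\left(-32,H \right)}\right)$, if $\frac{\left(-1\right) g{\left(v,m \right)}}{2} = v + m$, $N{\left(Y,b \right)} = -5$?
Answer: $\frac{10856383}{3741} \approx 2902.0$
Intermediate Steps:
$g{\left(v,m \right)} = - 2 m - 2 v$ ($g{\left(v,m \right)} = - 2 \left(v + m\right) = - 2 \left(m + v\right) = - 2 m - 2 v$)
$B{\left(M,Z \right)} = 8 - 2 Z^{2}$ ($B{\left(M,Z \right)} = \left(-2\right) \left(-5\right) - 2 \left(Z Z + 1\right) = 10 - 2 \left(Z^{2} + 1\right) = 10 - 2 \left(1 + Z^{2}\right) = 10 - \left(2 + 2 Z^{2}\right) = 8 - 2 Z^{2}$)
$\frac{1}{1214 + 2527} - \left(-1228 + B{\left(-32,H \right)}\right) = \frac{1}{1214 + 2527} - \left(-1228 + \left(8 - 2 \cdot 29^{2}\right)\right) = \frac{1}{3741} - \left(-1228 + \left(8 - 1682\right)\right) = \frac{1}{3741} - \left(-1228 - 1674\right) = \frac{1}{3741} - -2902 = \frac{1}{3741} + 2902 = \frac{10856383}{3741}$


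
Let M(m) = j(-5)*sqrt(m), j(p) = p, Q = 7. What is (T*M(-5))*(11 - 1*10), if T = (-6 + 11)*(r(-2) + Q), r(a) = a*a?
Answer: -275*I*sqrt(5) ≈ -614.92*I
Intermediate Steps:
r(a) = a**2
M(m) = -5*sqrt(m)
T = 55 (T = (-6 + 11)*((-2)**2 + 7) = 5*(4 + 7) = 5*11 = 55)
(T*M(-5))*(11 - 1*10) = (55*(-5*I*sqrt(5)))*(11 - 1*10) = (55*(-5*I*sqrt(5)))*(11 - 10) = (55*(-5*I*sqrt(5)))*1 = -275*I*sqrt(5)*1 = -275*I*sqrt(5)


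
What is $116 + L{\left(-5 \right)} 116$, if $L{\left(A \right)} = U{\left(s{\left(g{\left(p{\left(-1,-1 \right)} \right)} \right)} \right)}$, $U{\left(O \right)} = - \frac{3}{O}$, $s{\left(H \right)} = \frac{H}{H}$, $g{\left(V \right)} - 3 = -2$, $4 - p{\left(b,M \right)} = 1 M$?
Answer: $-232$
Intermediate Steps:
$p{\left(b,M \right)} = 4 - M$ ($p{\left(b,M \right)} = 4 - 1 M = 4 - M$)
$g{\left(V \right)} = 1$ ($g{\left(V \right)} = 3 - 2 = 1$)
$s{\left(H \right)} = 1$
$L{\left(A \right)} = -3$ ($L{\left(A \right)} = - \frac{3}{1} = \left(-3\right) 1 = -3$)
$116 + L{\left(-5 \right)} 116 = 116 - 348 = -232$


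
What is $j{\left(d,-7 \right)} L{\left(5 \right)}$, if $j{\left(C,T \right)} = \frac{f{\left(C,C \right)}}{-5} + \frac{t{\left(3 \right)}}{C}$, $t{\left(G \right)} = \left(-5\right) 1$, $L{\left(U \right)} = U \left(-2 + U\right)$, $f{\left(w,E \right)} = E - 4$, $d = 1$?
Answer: $-66$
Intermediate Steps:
$f{\left(w,E \right)} = -4 + E$
$t{\left(G \right)} = -5$
$j{\left(C,T \right)} = \frac{4}{5} - \frac{5}{C} - \frac{C}{5}$ ($j{\left(C,T \right)} = \frac{-4 + C}{-5} - \frac{5}{C} = \left(-4 + C\right) \left(- \frac{1}{5}\right) - \frac{5}{C} = \left(\frac{4}{5} - \frac{C}{5}\right) - \frac{5}{C} = \frac{4}{5} - \frac{5}{C} - \frac{C}{5}$)
$j{\left(d,-7 \right)} L{\left(5 \right)} = \frac{-25 + 1 \left(4 - 1\right)}{5 \cdot 1} \cdot 5 \left(-2 + 5\right) = \frac{1}{5} \cdot 1 \left(-25 + 1 \left(4 - 1\right)\right) 5 \cdot 3 = \frac{1}{5} \cdot 1 \left(-25 + 1 \cdot 3\right) 15 = \frac{1}{5} \cdot 1 \left(-25 + 3\right) 15 = \frac{1}{5} \cdot 1 \left(-22\right) 15 = \left(- \frac{22}{5}\right) 15 = -66$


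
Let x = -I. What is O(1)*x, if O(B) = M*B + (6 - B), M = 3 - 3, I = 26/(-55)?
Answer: 26/11 ≈ 2.3636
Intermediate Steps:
I = -26/55 (I = 26*(-1/55) = -26/55 ≈ -0.47273)
M = 0
O(B) = 6 - B (O(B) = 0*B + (6 - B) = 0 + (6 - B) = 6 - B)
x = 26/55 (x = -1*(-26/55) = 26/55 ≈ 0.47273)
O(1)*x = (6 - 1*1)*(26/55) = (6 - 1)*(26/55) = 5*(26/55) = 26/11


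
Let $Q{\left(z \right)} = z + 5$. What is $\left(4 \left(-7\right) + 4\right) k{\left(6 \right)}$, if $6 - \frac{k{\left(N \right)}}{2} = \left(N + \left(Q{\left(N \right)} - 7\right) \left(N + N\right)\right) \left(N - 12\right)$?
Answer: $-15840$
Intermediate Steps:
$Q{\left(z \right)} = 5 + z$
$k{\left(N \right)} = 12 - 2 \left(-12 + N\right) \left(N + 2 N \left(-2 + N\right)\right)$ ($k{\left(N \right)} = 12 - 2 \left(N + \left(\left(5 + N\right) - 7\right) \left(N + N\right)\right) \left(N - 12\right) = 12 - 2 \left(N + \left(-2 + N\right) 2 N\right) \left(-12 + N\right) = 12 - 2 \left(N + 2 N \left(-2 + N\right)\right) \left(-12 + N\right) = 12 - 2 \left(-12 + N\right) \left(N + 2 N \left(-2 + N\right)\right)$)
$\left(4 \left(-7\right) + 4\right) k{\left(6 \right)} = \left(4 \left(-7\right) + 4\right) \left(12 - 432 - 4 \cdot 6^{3} + 54 \cdot 6^{2}\right) = \left(-28 + 4\right) \left(12 - 432 - 864 + 54 \cdot 36\right) = - 24 \left(12 - 432 - 864 + 1944\right) = \left(-24\right) 660 = -15840$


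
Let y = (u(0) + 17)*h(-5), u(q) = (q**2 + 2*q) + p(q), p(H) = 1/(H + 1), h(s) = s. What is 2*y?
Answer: -180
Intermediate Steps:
p(H) = 1/(1 + H)
u(q) = q**2 + 1/(1 + q) + 2*q (u(q) = (q**2 + 2*q) + 1/(1 + q) = q**2 + 1/(1 + q) + 2*q)
y = -90 (y = ((1 + 0*(1 + 0)*(2 + 0))/(1 + 0) + 17)*(-5) = ((1 + 0*1*2)/1 + 17)*(-5) = (1*(1 + 0) + 17)*(-5) = (1*1 + 17)*(-5) = (1 + 17)*(-5) = 18*(-5) = -90)
2*y = 2*(-90) = -180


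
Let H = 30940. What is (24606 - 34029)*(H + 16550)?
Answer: -447498270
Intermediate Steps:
(24606 - 34029)*(H + 16550) = (24606 - 34029)*(30940 + 16550) = -9423*47490 = -447498270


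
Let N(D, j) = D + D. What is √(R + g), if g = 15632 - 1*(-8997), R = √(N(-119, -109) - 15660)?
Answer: √(24629 + I*√15898) ≈ 156.94 + 0.4017*I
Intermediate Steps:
N(D, j) = 2*D
R = I*√15898 (R = √(2*(-119) - 15660) = √(-238 - 15660) = √(-15898) = I*√15898 ≈ 126.09*I)
g = 24629 (g = 15632 + 8997 = 24629)
√(R + g) = √(I*√15898 + 24629) = √(24629 + I*√15898)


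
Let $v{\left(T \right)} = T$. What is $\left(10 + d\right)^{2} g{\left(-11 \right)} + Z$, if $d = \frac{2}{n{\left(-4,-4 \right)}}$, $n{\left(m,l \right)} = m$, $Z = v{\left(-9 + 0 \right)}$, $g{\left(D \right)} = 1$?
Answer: $\frac{325}{4} \approx 81.25$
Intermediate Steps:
$Z = -9$ ($Z = -9 + 0 = -9$)
$d = - \frac{1}{2}$ ($d = \frac{2}{-4} = 2 \left(- \frac{1}{4}\right) = - \frac{1}{2} \approx -0.5$)
$\left(10 + d\right)^{2} g{\left(-11 \right)} + Z = \left(10 - \frac{1}{2}\right)^{2} \cdot 1 - 9 = \left(\frac{19}{2}\right)^{2} \cdot 1 - 9 = \frac{361}{4} \cdot 1 - 9 = \frac{361}{4} - 9 = \frac{325}{4}$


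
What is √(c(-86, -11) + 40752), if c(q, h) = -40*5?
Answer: 2*√10138 ≈ 201.38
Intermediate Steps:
c(q, h) = -200
√(c(-86, -11) + 40752) = √(-200 + 40752) = √40552 = 2*√10138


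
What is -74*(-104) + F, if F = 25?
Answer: 7721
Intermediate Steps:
-74*(-104) + F = -74*(-104) + 25 = 7696 + 25 = 7721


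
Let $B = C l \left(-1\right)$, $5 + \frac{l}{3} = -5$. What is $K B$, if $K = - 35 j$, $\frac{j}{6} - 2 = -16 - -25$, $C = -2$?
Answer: $138600$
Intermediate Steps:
$l = -30$ ($l = -15 + 3 \left(-5\right) = -15 - 15 = -30$)
$j = 66$ ($j = 12 + 6 \left(-16 - -25\right) = 12 + 6 \left(-16 + 25\right) = 12 + 6 \cdot 9 = 12 + 54 = 66$)
$B = -60$ ($B = \left(-2\right) \left(-30\right) \left(-1\right) = 60 \left(-1\right) = -60$)
$K = -2310$ ($K = \left(-35\right) 66 = -2310$)
$K B = \left(-2310\right) \left(-60\right) = 138600$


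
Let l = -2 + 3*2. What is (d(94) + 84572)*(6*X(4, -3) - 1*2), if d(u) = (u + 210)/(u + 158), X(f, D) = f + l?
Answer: 245093152/63 ≈ 3.8904e+6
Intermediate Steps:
l = 4 (l = -2 + 6 = 4)
X(f, D) = 4 + f (X(f, D) = f + 4 = 4 + f)
d(u) = (210 + u)/(158 + u)
(d(94) + 84572)*(6*X(4, -3) - 1*2) = ((210 + 94)/(158 + 94) + 84572)*(6*(4 + 4) - 1*2) = (304/252 + 84572)*(6*8 - 2) = ((1/252)*304 + 84572)*(48 - 2) = (76/63 + 84572)*46 = (5328112/63)*46 = 245093152/63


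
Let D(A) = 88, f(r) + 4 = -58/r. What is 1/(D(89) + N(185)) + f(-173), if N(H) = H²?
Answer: -21754269/5936149 ≈ -3.6647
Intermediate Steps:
f(r) = -4 - 58/r
1/(D(89) + N(185)) + f(-173) = 1/(88 + 185²) + (-4 - 58/(-173)) = 1/(88 + 34225) + (-4 - 58*(-1/173)) = 1/34313 + (-4 + 58/173) = 1/34313 - 634/173 = -21754269/5936149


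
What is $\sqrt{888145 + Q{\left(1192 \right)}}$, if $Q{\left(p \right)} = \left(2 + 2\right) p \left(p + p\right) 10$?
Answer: $3 \sqrt{12728585} \approx 10703.0$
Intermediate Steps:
$Q{\left(p \right)} = 80 p^{2}$ ($Q{\left(p \right)} = 4 p 2 p 10 = 8 p^{2} \cdot 10 = 80 p^{2}$)
$\sqrt{888145 + Q{\left(1192 \right)}} = \sqrt{888145 + 80 \cdot 1192^{2}} = \sqrt{888145 + 80 \cdot 1420864} = \sqrt{888145 + 113669120} = \sqrt{114557265} = 3 \sqrt{12728585}$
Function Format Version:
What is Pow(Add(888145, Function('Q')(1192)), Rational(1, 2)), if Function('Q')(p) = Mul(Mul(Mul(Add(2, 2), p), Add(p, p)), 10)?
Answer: Mul(3, Pow(12728585, Rational(1, 2))) ≈ 10703.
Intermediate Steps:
Function('Q')(p) = Mul(80, Pow(p, 2)) (Function('Q')(p) = Mul(Mul(Mul(4, p), Mul(2, p)), 10) = Mul(Mul(8, Pow(p, 2)), 10) = Mul(80, Pow(p, 2)))
Pow(Add(888145, Function('Q')(1192)), Rational(1, 2)) = Pow(Add(888145, Mul(80, Pow(1192, 2))), Rational(1, 2)) = Pow(Add(888145, Mul(80, 1420864)), Rational(1, 2)) = Pow(Add(888145, 113669120), Rational(1, 2)) = Pow(114557265, Rational(1, 2)) = Mul(3, Pow(12728585, Rational(1, 2)))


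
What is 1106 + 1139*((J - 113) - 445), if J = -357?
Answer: -1041079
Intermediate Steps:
1106 + 1139*((J - 113) - 445) = 1106 + 1139*((-357 - 113) - 445) = 1106 + 1139*(-470 - 445) = 1106 + 1139*(-915) = 1106 - 1042185 = -1041079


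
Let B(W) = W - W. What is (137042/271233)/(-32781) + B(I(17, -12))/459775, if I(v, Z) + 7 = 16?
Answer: -137042/8891288973 ≈ -1.5413e-5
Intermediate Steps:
I(v, Z) = 9 (I(v, Z) = -7 + 16 = 9)
B(W) = 0
(137042/271233)/(-32781) + B(I(17, -12))/459775 = (137042/271233)/(-32781) + 0/459775 = (137042*(1/271233))*(-1/32781) + 0*(1/459775) = (137042/271233)*(-1/32781) + 0 = -137042/8891288973 + 0 = -137042/8891288973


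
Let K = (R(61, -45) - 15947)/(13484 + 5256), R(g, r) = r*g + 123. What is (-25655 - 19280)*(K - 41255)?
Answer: 6948184636503/3748 ≈ 1.8538e+9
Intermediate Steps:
R(g, r) = 123 + g*r (R(g, r) = g*r + 123 = 123 + g*r)
K = -18569/18740 (K = ((123 + 61*(-45)) - 15947)/(13484 + 5256) = ((123 - 2745) - 15947)/18740 = (-2622 - 15947)*(1/18740) = -18569*1/18740 = -18569/18740 ≈ -0.99088)
(-25655 - 19280)*(K - 41255) = (-25655 - 19280)*(-18569/18740 - 41255) = -44935*(-773137269/18740) = 6948184636503/3748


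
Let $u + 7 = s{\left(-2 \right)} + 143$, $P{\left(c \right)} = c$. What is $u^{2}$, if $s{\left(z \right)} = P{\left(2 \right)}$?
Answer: $19044$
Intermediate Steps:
$s{\left(z \right)} = 2$
$u = 138$ ($u = -7 + \left(2 + 143\right) = -7 + 145 = 138$)
$u^{2} = 138^{2} = 19044$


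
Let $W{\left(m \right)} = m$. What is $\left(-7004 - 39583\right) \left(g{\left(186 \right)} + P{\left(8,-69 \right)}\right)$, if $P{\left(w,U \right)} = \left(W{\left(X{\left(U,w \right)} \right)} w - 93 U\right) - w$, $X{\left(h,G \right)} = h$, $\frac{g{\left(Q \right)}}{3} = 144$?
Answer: $-292985643$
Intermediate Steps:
$g{\left(Q \right)} = 432$ ($g{\left(Q \right)} = 3 \cdot 144 = 432$)
$P{\left(w,U \right)} = - w - 93 U + U w$ ($P{\left(w,U \right)} = \left(U w - 93 U\right) - w = \left(- 93 U + U w\right) - w = - w - 93 U + U w$)
$\left(-7004 - 39583\right) \left(g{\left(186 \right)} + P{\left(8,-69 \right)}\right) = \left(-7004 - 39583\right) \left(432 - -5857\right) = - 46587 \left(432 - -5857\right) = - 46587 \left(432 + 5857\right) = \left(-46587\right) 6289 = -292985643$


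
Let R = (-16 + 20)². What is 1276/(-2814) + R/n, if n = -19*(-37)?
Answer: -426002/989121 ≈ -0.43069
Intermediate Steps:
n = 703
R = 16 (R = 4² = 16)
1276/(-2814) + R/n = 1276/(-2814) + 16/703 = 1276*(-1/2814) + 16*(1/703) = -638/1407 + 16/703 = -426002/989121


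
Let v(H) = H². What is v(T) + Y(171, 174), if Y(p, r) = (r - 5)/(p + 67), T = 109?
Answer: 2827847/238 ≈ 11882.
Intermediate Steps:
Y(p, r) = (-5 + r)/(67 + p)
v(T) + Y(171, 174) = 109² + (-5 + 174)/(67 + 171) = 11881 + 169/238 = 2827847/238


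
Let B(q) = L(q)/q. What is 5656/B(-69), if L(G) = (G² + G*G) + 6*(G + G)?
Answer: -404/9 ≈ -44.889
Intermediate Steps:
L(G) = 2*G² + 12*G (L(G) = (G² + G²) + 6*(2*G) = 2*G² + 12*G)
B(q) = 12 + 2*q (B(q) = (2*q*(6 + q))/q = 12 + 2*q)
5656/B(-69) = 5656/(12 + 2*(-69)) = 5656/(12 - 138) = 5656/(-126) = 5656*(-1/126) = -404/9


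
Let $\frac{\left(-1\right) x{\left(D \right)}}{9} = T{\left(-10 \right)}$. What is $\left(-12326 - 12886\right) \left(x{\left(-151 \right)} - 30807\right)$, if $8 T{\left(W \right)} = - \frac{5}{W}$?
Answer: $\frac{3106881063}{4} \approx 7.7672 \cdot 10^{8}$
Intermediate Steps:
$T{\left(W \right)} = - \frac{5}{8 W}$ ($T{\left(W \right)} = \frac{\left(-5\right) \frac{1}{W}}{8} = - \frac{5}{8 W}$)
$x{\left(D \right)} = - \frac{9}{16}$ ($x{\left(D \right)} = - 9 \left(- \frac{5}{8 \left(-10\right)}\right) = - 9 \left(\left(- \frac{5}{8}\right) \left(- \frac{1}{10}\right)\right) = \left(-9\right) \frac{1}{16} = - \frac{9}{16}$)
$\left(-12326 - 12886\right) \left(x{\left(-151 \right)} - 30807\right) = \left(-12326 - 12886\right) \left(- \frac{9}{16} - 30807\right) = \left(-25212\right) \left(- \frac{492921}{16}\right) = \frac{3106881063}{4}$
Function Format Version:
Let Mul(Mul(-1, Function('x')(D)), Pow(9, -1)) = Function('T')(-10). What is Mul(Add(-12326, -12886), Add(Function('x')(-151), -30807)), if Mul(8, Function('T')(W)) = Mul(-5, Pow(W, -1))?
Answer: Rational(3106881063, 4) ≈ 7.7672e+8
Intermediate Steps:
Function('T')(W) = Mul(Rational(-5, 8), Pow(W, -1)) (Function('T')(W) = Mul(Rational(1, 8), Mul(-5, Pow(W, -1))) = Mul(Rational(-5, 8), Pow(W, -1)))
Function('x')(D) = Rational(-9, 16) (Function('x')(D) = Mul(-9, Mul(Rational(-5, 8), Pow(-10, -1))) = Mul(-9, Mul(Rational(-5, 8), Rational(-1, 10))) = Mul(-9, Rational(1, 16)) = Rational(-9, 16))
Mul(Add(-12326, -12886), Add(Function('x')(-151), -30807)) = Mul(Add(-12326, -12886), Add(Rational(-9, 16), -30807)) = Mul(-25212, Rational(-492921, 16)) = Rational(3106881063, 4)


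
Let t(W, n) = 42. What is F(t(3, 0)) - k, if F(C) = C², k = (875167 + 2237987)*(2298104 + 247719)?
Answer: -7925539053978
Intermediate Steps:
k = 7925539055742 (k = 3113154*2545823 = 7925539055742)
F(t(3, 0)) - k = 42² - 1*7925539055742 = 1764 - 7925539055742 = -7925539053978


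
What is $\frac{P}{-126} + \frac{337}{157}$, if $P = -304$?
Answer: $\frac{45095}{9891} \approx 4.5592$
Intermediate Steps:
$\frac{P}{-126} + \frac{337}{157} = - \frac{304}{-126} + \frac{337}{157} = \left(-304\right) \left(- \frac{1}{126}\right) + 337 \cdot \frac{1}{157} = \frac{152}{63} + \frac{337}{157} = \frac{45095}{9891}$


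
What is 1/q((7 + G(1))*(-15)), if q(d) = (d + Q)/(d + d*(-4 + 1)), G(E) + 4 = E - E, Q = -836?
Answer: -90/881 ≈ -0.10216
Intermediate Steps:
G(E) = -4 (G(E) = -4 + (E - E) = -4 + 0 = -4)
q(d) = -(-836 + d)/(2*d) (q(d) = (d - 836)/(d + d*(-4 + 1)) = (-836 + d)/(d + d*(-3)) = (-836 + d)/(d - 3*d) = (-836 + d)/((-2*d)) = (-836 + d)*(-1/(2*d)) = -(-836 + d)/(2*d))
1/q((7 + G(1))*(-15)) = 1/((836 - (7 - 4)*(-15))/(2*(((7 - 4)*(-15))))) = 1/((836 - 3*(-15))/(2*((3*(-15))))) = 1/((1/2)*(836 - 1*(-45))/(-45)) = 1/((1/2)*(-1/45)*(836 + 45)) = 1/((1/2)*(-1/45)*881) = 1/(-881/90) = -90/881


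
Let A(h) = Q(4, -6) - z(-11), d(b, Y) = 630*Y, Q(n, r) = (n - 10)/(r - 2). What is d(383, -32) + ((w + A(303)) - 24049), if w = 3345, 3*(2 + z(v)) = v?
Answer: -490291/12 ≈ -40858.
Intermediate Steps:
z(v) = -2 + v/3
Q(n, r) = (-10 + n)/(-2 + r)
A(h) = 77/12 (A(h) = (-10 + 4)/(-2 - 6) - (-2 + (1/3)*(-11)) = -6/(-8) - (-2 - 11/3) = -1/8*(-6) - 1*(-17/3) = 3/4 + 17/3 = 77/12)
d(383, -32) + ((w + A(303)) - 24049) = 630*(-32) + ((3345 + 77/12) - 24049) = -20160 + (40217/12 - 24049) = -20160 - 248371/12 = -490291/12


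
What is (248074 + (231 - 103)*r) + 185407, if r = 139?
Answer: 451273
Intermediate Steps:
(248074 + (231 - 103)*r) + 185407 = (248074 + (231 - 103)*139) + 185407 = (248074 + 128*139) + 185407 = (248074 + 17792) + 185407 = 265866 + 185407 = 451273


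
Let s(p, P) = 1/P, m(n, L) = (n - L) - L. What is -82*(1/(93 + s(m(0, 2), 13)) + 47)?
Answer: -2332203/605 ≈ -3854.9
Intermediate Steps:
m(n, L) = n - 2*L
-82*(1/(93 + s(m(0, 2), 13)) + 47) = -82*(1/(93 + 1/13) + 47) = -82*(1/(1210/13) + 47) = -82*(13/1210 + 47) = -82*56883/1210 = -2332203/605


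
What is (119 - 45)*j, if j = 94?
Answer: 6956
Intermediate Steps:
(119 - 45)*j = (119 - 45)*94 = 74*94 = 6956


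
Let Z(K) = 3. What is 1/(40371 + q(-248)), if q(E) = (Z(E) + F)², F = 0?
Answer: 1/40380 ≈ 2.4765e-5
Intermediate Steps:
q(E) = 9 (q(E) = (3 + 0)² = 3² = 9)
1/(40371 + q(-248)) = 1/(40371 + 9) = 1/40380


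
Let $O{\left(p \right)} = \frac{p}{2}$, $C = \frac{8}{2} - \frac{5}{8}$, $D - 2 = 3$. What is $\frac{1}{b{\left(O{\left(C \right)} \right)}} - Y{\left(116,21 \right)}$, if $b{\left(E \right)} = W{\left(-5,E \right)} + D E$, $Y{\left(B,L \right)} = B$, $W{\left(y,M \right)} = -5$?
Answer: $- \frac{6364}{55} \approx -115.71$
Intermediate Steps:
$D = 5$ ($D = 2 + 3 = 5$)
$C = \frac{27}{8}$ ($C = 8 \cdot \frac{1}{2} - \frac{5}{8} = 4 - \frac{5}{8} = \frac{27}{8} \approx 3.375$)
$O{\left(p \right)} = \frac{p}{2}$ ($O{\left(p \right)} = p \frac{1}{2} = \frac{p}{2}$)
$b{\left(E \right)} = -5 + 5 E$
$\frac{1}{b{\left(O{\left(C \right)} \right)}} - Y{\left(116,21 \right)} = \frac{1}{-5 + 5 \cdot \frac{1}{2} \cdot \frac{27}{8}} - 116 = \frac{1}{-5 + 5 \cdot \frac{27}{16}} - 116 = \frac{1}{-5 + \frac{135}{16}} - 116 = \frac{1}{\frac{55}{16}} - 116 = \frac{16}{55} - 116 = - \frac{6364}{55}$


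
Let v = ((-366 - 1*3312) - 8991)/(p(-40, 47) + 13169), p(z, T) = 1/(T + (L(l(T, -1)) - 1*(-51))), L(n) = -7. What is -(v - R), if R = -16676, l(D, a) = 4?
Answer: -6661010667/399460 ≈ -16675.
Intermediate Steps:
p(z, T) = 1/(44 + T) (p(z, T) = 1/(T + (-7 - 1*(-51))) = 1/(T + (-7 + 51)) = 1/(T + 44) = 1/(44 + T))
v = -384293/399460 (v = ((-366 - 1*3312) - 8991)/(1/(44 + 47) + 13169) = ((-366 - 3312) - 8991)/(1/91 + 13169) = (-3678 - 8991)/(1/91 + 13169) = -12669/1198380/91 = -12669*91/1198380 = -384293/399460 ≈ -0.96203)
-(v - R) = -(-384293/399460 - 1*(-16676)) = -(-384293/399460 + 16676) = -1*6661010667/399460 = -6661010667/399460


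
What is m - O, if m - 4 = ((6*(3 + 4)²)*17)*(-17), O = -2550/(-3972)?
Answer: -56245269/662 ≈ -84963.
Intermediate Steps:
O = 425/662 (O = -2550*(-1/3972) = 425/662 ≈ 0.64199)
m = -84962 (m = 4 + ((6*(3 + 4)²)*17)*(-17) = 4 + ((6*7²)*17)*(-17) = 4 + ((6*49)*17)*(-17) = 4 + (294*17)*(-17) = 4 + 4998*(-17) = 4 - 84966 = -84962)
m - O = -84962 - 1*425/662 = -84962 - 425/662 = -56245269/662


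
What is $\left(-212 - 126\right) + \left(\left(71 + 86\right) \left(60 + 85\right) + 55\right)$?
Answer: $22482$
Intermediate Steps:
$\left(-212 - 126\right) + \left(\left(71 + 86\right) \left(60 + 85\right) + 55\right) = -338 + \left(157 \cdot 145 + 55\right) = -338 + \left(22765 + 55\right) = -338 + 22820 = 22482$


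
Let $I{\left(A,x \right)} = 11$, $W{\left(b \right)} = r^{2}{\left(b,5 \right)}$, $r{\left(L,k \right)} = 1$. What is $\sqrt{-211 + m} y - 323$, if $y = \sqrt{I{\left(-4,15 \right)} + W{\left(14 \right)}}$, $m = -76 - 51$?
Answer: $-323 + 26 i \sqrt{6} \approx -323.0 + 63.687 i$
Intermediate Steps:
$W{\left(b \right)} = 1$ ($W{\left(b \right)} = 1^{2} = 1$)
$m = -127$
$y = 2 \sqrt{3}$ ($y = \sqrt{11 + 1} = \sqrt{12} = 2 \sqrt{3} \approx 3.4641$)
$\sqrt{-211 + m} y - 323 = \sqrt{-211 - 127} \cdot 2 \sqrt{3} - 323 = \sqrt{-338} \cdot 2 \sqrt{3} - 323 = 13 i \sqrt{2} \cdot 2 \sqrt{3} - 323 = 26 i \sqrt{6} - 323 = -323 + 26 i \sqrt{6}$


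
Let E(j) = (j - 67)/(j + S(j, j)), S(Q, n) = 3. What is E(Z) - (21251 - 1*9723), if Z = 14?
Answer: -196029/17 ≈ -11531.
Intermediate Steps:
E(j) = (-67 + j)/(3 + j) (E(j) = (j - 67)/(j + 3) = (-67 + j)/(3 + j))
E(Z) - (21251 - 1*9723) = (-67 + 14)/(3 + 14) - (21251 - 1*9723) = -53/17 - (21251 - 9723) = (1/17)*(-53) - 1*11528 = -53/17 - 11528 = -196029/17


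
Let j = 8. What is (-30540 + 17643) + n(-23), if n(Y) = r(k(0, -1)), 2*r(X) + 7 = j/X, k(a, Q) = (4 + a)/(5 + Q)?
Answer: -25793/2 ≈ -12897.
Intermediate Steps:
k(a, Q) = (4 + a)/(5 + Q)
r(X) = -7/2 + 4/X (r(X) = -7/2 + (8/X)/2 = -7/2 + 4/X)
n(Y) = ½ (n(Y) = -7/2 + 4/(((4 + 0)/(5 - 1))) = -7/2 + 4/((4/4)) = -7/2 + 4/(((¼)*4)) = -7/2 + 4/1 = -7/2 + 4*1 = -7/2 + 4 = ½)
(-30540 + 17643) + n(-23) = (-30540 + 17643) + ½ = -12897 + ½ = -25793/2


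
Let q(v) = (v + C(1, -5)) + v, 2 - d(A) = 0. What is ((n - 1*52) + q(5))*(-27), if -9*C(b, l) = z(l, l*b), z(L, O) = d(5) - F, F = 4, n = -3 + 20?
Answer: 669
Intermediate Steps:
n = 17
d(A) = 2 (d(A) = 2 - 1*0 = 2 + 0 = 2)
z(L, O) = -2 (z(L, O) = 2 - 1*4 = 2 - 4 = -2)
C(b, l) = 2/9 (C(b, l) = -1/9*(-2) = 2/9)
q(v) = 2/9 + 2*v (q(v) = (v + 2/9) + v = (2/9 + v) + v = 2/9 + 2*v)
((n - 1*52) + q(5))*(-27) = ((17 - 1*52) + (2/9 + 2*5))*(-27) = ((17 - 52) + (2/9 + 10))*(-27) = (-35 + 92/9)*(-27) = -223/9*(-27) = 669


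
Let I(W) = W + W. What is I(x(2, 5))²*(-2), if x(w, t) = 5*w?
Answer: -800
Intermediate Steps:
I(W) = 2*W
I(x(2, 5))²*(-2) = (2*(5*2))²*(-2) = (2*10)²*(-2) = 20²*(-2) = 400*(-2) = -800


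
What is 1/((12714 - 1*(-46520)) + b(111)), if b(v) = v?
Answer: 1/59345 ≈ 1.6851e-5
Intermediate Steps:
1/((12714 - 1*(-46520)) + b(111)) = 1/((12714 - 1*(-46520)) + 111) = 1/((12714 + 46520) + 111) = 1/(59234 + 111) = 1/59345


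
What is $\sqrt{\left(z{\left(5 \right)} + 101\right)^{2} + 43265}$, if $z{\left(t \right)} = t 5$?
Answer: $\sqrt{59141} \approx 243.19$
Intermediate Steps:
$z{\left(t \right)} = 5 t$
$\sqrt{\left(z{\left(5 \right)} + 101\right)^{2} + 43265} = \sqrt{\left(5 \cdot 5 + 101\right)^{2} + 43265} = \sqrt{\left(25 + 101\right)^{2} + 43265} = \sqrt{126^{2} + 43265} = \sqrt{15876 + 43265} = \sqrt{59141}$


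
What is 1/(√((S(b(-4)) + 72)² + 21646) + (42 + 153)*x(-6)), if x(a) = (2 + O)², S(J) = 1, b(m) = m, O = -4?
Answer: 12/8945 - √1079/116285 ≈ 0.0010591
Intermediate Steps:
x(a) = 4 (x(a) = (2 - 4)² = (-2)² = 4)
1/(√((S(b(-4)) + 72)² + 21646) + (42 + 153)*x(-6)) = 1/(√((1 + 72)² + 21646) + (42 + 153)*4) = 1/(√(73² + 21646) + 195*4) = 1/(√(5329 + 21646) + 780) = 1/(√26975 + 780) = 1/(5*√1079 + 780) = 1/(780 + 5*√1079)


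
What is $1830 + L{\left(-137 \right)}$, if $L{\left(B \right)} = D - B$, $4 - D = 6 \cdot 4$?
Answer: $1947$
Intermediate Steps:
$D = -20$ ($D = 4 - 6 \cdot 4 = 4 - 24 = -20$)
$L{\left(B \right)} = -20 - B$
$1830 + L{\left(-137 \right)} = 1830 - -117 = 1830 + \left(-20 + 137\right) = 1830 + 117 = 1947$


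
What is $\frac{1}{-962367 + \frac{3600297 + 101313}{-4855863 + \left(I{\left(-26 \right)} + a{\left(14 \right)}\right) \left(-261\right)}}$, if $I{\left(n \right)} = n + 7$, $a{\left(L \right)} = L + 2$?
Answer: $- \frac{161836}{155745749199} \approx -1.0391 \cdot 10^{-6}$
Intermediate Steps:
$a{\left(L \right)} = 2 + L$
$I{\left(n \right)} = 7 + n$
$\frac{1}{-962367 + \frac{3600297 + 101313}{-4855863 + \left(I{\left(-26 \right)} + a{\left(14 \right)}\right) \left(-261\right)}} = \frac{1}{-962367 + \frac{3600297 + 101313}{-4855863 + \left(\left(7 - 26\right) + \left(2 + 14\right)\right) \left(-261\right)}} = \frac{1}{-962367 + \frac{3701610}{-4855863 + \left(-19 + 16\right) \left(-261\right)}} = \frac{1}{-962367 + \frac{3701610}{-4855863 - -783}} = \frac{1}{-962367 + \frac{3701610}{-4855863 + 783}} = \frac{1}{-962367 + \frac{3701610}{-4855080}} = \frac{1}{-962367 + 3701610 \left(- \frac{1}{4855080}\right)} = \frac{1}{-962367 - \frac{123387}{161836}} = \frac{1}{- \frac{155745749199}{161836}} = - \frac{161836}{155745749199}$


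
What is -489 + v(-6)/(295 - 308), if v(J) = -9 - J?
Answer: -6354/13 ≈ -488.77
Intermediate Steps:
-489 + v(-6)/(295 - 308) = -489 + (-9 - 1*(-6))/(295 - 308) = -489 + (-9 + 6)/(-13) = -489 - 3*(-1/13) = -489 + 3/13 = -6354/13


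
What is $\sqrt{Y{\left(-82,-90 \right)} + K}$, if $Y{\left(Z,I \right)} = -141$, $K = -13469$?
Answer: $i \sqrt{13610} \approx 116.66 i$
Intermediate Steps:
$\sqrt{Y{\left(-82,-90 \right)} + K} = \sqrt{-141 - 13469} = \sqrt{-13610} = i \sqrt{13610}$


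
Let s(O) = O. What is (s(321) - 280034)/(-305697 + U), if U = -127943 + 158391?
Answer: 9023/8879 ≈ 1.0162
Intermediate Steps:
U = 30448
(s(321) - 280034)/(-305697 + U) = (321 - 280034)/(-305697 + 30448) = -279713/(-275249) = -279713*(-1/275249) = 9023/8879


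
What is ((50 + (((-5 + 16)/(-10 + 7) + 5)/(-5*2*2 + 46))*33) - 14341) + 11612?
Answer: -34805/13 ≈ -2677.3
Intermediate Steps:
((50 + (((-5 + 16)/(-10 + 7) + 5)/(-5*2*2 + 46))*33) - 14341) + 11612 = ((50 + ((11/(-3) + 5)/(-10*2 + 46))*33) - 14341) + 11612 = ((50 + ((11*(-⅓) + 5)/(-20 + 46))*33) - 14341) + 11612 = ((50 + ((-11/3 + 5)/26)*33) - 14341) + 11612 = ((50 + ((4/3)*(1/26))*33) - 14341) + 11612 = ((50 + (2/39)*33) - 14341) + 11612 = ((50 + 22/13) - 14341) + 11612 = (672/13 - 14341) + 11612 = -185761/13 + 11612 = -34805/13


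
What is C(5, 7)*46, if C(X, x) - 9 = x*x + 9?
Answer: 3082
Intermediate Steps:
C(X, x) = 18 + x² (C(X, x) = 9 + (x*x + 9) = 9 + (x² + 9) = 9 + (9 + x²) = 18 + x²)
C(5, 7)*46 = (18 + 7²)*46 = (18 + 49)*46 = 67*46 = 3082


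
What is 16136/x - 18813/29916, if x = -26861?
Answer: -329353523/267857892 ≈ -1.2296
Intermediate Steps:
16136/x - 18813/29916 = 16136/(-26861) - 18813/29916 = 16136*(-1/26861) - 18813*1/29916 = -16136/26861 - 6271/9972 = -329353523/267857892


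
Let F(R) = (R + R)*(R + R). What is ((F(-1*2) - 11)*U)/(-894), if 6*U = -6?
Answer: 5/894 ≈ 0.0055928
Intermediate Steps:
U = -1 (U = (⅙)*(-6) = -1)
F(R) = 4*R² (F(R) = (2*R)*(2*R) = 4*R²)
((F(-1*2) - 11)*U)/(-894) = ((4*(-1*2)² - 11)*(-1))/(-894) = ((4*(-2)² - 11)*(-1))*(-1/894) = ((4*4 - 11)*(-1))*(-1/894) = ((16 - 11)*(-1))*(-1/894) = (5*(-1))*(-1/894) = -5*(-1/894) = 5/894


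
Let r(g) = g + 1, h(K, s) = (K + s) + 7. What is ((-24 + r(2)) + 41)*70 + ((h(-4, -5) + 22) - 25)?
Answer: 1395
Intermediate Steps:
h(K, s) = 7 + K + s
r(g) = 1 + g
((-24 + r(2)) + 41)*70 + ((h(-4, -5) + 22) - 25) = ((-24 + (1 + 2)) + 41)*70 + (((7 - 4 - 5) + 22) - 25) = ((-24 + 3) + 41)*70 + ((-2 + 22) - 25) = (-21 + 41)*70 + (20 - 25) = 20*70 - 5 = 1400 - 5 = 1395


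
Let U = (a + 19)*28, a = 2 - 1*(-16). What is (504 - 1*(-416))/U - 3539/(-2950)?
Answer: 1595101/764050 ≈ 2.0877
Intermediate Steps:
a = 18 (a = 2 + 16 = 18)
U = 1036 (U = (18 + 19)*28 = 37*28 = 1036)
(504 - 1*(-416))/U - 3539/(-2950) = (504 - 1*(-416))/1036 - 3539/(-2950) = (504 + 416)*(1/1036) - 3539*(-1/2950) = 920*(1/1036) + 3539/2950 = 230/259 + 3539/2950 = 1595101/764050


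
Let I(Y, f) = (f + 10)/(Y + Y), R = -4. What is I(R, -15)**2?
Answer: 25/64 ≈ 0.39063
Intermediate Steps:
I(Y, f) = (10 + f)/(2*Y) (I(Y, f) = (10 + f)/((2*Y)) = (10 + f)*(1/(2*Y)) = (10 + f)/(2*Y))
I(R, -15)**2 = ((1/2)*(10 - 15)/(-4))**2 = ((1/2)*(-1/4)*(-5))**2 = (5/8)**2 = 25/64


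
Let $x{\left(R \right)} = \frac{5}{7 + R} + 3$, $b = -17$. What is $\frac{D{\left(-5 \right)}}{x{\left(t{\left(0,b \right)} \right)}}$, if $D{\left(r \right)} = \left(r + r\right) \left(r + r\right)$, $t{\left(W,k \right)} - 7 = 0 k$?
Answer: $\frac{1400}{47} \approx 29.787$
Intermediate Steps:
$t{\left(W,k \right)} = 7$ ($t{\left(W,k \right)} = 7 + 0 k = 7 + 0 = 7$)
$D{\left(r \right)} = 4 r^{2}$ ($D{\left(r \right)} = 2 r 2 r = 4 r^{2}$)
$x{\left(R \right)} = 3 + \frac{5}{7 + R}$
$\frac{D{\left(-5 \right)}}{x{\left(t{\left(0,b \right)} \right)}} = \frac{4 \left(-5\right)^{2}}{\frac{1}{7 + 7} \left(26 + 3 \cdot 7\right)} = \frac{4 \cdot 25}{\frac{1}{14} \left(26 + 21\right)} = \frac{100}{\frac{1}{14} \cdot 47} = \frac{100}{\frac{47}{14}} = 100 \cdot \frac{14}{47} = \frac{1400}{47}$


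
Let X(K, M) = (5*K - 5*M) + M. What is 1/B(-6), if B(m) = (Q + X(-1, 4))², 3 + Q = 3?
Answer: 1/441 ≈ 0.0022676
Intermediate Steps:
Q = 0 (Q = -3 + 3 = 0)
X(K, M) = -4*M + 5*K (X(K, M) = (-5*M + 5*K) + M = -4*M + 5*K)
B(m) = 441 (B(m) = (0 + (-4*4 + 5*(-1)))² = (0 + (-16 - 5))² = (0 - 21)² = (-21)² = 441)
1/B(-6) = 1/441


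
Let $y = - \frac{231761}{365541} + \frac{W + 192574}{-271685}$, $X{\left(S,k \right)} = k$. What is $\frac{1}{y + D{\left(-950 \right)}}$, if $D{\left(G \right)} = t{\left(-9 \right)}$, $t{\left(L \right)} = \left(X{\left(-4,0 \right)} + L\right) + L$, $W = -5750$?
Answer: $- \frac{99312006585}{1918873937599} \approx -0.051755$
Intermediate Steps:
$t{\left(L \right)} = 2 L$ ($t{\left(L \right)} = \left(0 + L\right) + L = L + L = 2 L$)
$D{\left(G \right)} = -18$ ($D{\left(G \right)} = 2 \left(-9\right) = -18$)
$y = - \frac{131257819069}{99312006585}$ ($y = - \frac{231761}{365541} + \frac{-5750 + 192574}{-271685} = \left(-231761\right) \frac{1}{365541} + 186824 \left(- \frac{1}{271685}\right) = - \frac{231761}{365541} - \frac{186824}{271685} = - \frac{131257819069}{99312006585} \approx -1.3217$)
$\frac{1}{y + D{\left(-950 \right)}} = \frac{1}{- \frac{131257819069}{99312006585} - 18} = \frac{1}{- \frac{1918873937599}{99312006585}} = - \frac{99312006585}{1918873937599}$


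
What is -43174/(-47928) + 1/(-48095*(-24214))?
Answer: 12569811455837/13953905658060 ≈ 0.90081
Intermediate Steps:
-43174/(-47928) + 1/(-48095*(-24214)) = -43174*(-1/47928) - 1/48095*(-1/24214) = 21587/23964 + 1/1164572330 = 12569811455837/13953905658060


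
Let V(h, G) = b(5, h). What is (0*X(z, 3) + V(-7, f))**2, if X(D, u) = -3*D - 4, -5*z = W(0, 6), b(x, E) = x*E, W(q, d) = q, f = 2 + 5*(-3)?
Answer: 1225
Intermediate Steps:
f = -13 (f = 2 - 15 = -13)
b(x, E) = E*x
z = 0 (z = -1/5*0 = 0)
X(D, u) = -4 - 3*D
V(h, G) = 5*h (V(h, G) = h*5 = 5*h)
(0*X(z, 3) + V(-7, f))**2 = (0*(-4 - 3*0) + 5*(-7))**2 = (0*(-4 + 0) - 35)**2 = (0*(-4) - 35)**2 = (0 - 35)**2 = (-35)**2 = 1225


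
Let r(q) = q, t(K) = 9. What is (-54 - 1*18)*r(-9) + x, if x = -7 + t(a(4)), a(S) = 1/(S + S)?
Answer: 650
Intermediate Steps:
a(S) = 1/(2*S)
x = 2 (x = -7 + 9 = 2)
(-54 - 1*18)*r(-9) + x = (-54 - 1*18)*(-9) + 2 = (-54 - 18)*(-9) + 2 = -72*(-9) + 2 = 648 + 2 = 650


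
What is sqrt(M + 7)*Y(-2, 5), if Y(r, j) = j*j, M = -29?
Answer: 25*I*sqrt(22) ≈ 117.26*I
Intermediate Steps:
Y(r, j) = j**2
sqrt(M + 7)*Y(-2, 5) = sqrt(-29 + 7)*5**2 = sqrt(-22)*25 = (I*sqrt(22))*25 = 25*I*sqrt(22)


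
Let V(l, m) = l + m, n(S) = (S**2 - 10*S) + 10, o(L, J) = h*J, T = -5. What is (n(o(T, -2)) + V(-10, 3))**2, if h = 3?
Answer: 9801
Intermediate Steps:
o(L, J) = 3*J
n(S) = 10 + S**2 - 10*S
(n(o(T, -2)) + V(-10, 3))**2 = ((10 + (3*(-2))**2 - 30*(-2)) + (-10 + 3))**2 = ((10 + (-6)**2 - 10*(-6)) - 7)**2 = ((10 + 36 + 60) - 7)**2 = (106 - 7)**2 = 99**2 = 9801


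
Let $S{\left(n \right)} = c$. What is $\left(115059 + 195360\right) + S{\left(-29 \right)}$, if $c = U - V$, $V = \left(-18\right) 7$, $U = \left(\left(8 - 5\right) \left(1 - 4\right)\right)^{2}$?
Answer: $310626$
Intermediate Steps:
$U = 81$ ($U = \left(3 \left(-3\right)\right)^{2} = \left(-9\right)^{2} = 81$)
$V = -126$
$c = 207$ ($c = 81 - -126 = 81 + 126 = 207$)
$S{\left(n \right)} = 207$
$\left(115059 + 195360\right) + S{\left(-29 \right)} = \left(115059 + 195360\right) + 207 = 310419 + 207 = 310626$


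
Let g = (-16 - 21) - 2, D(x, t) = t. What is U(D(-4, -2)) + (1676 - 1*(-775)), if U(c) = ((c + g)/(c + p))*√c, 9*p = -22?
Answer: 2451 + 369*I*√2/40 ≈ 2451.0 + 13.046*I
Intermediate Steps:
p = -22/9 (p = (⅑)*(-22) = -22/9 ≈ -2.4444)
g = -39 (g = -37 - 2 = -39)
U(c) = √c*(-39 + c)/(-22/9 + c) (U(c) = ((c - 39)/(c - 22/9))*√c = ((-39 + c)/(-22/9 + c))*√c = √c*(-39 + c)/(-22/9 + c))
U(D(-4, -2)) + (1676 - 1*(-775)) = 9*√(-2)*(-39 - 2)/(-22 + 9*(-2)) + (1676 - 1*(-775)) = 9*(I*√2)*(-41)/(-22 - 18) + (1676 + 775) = 9*(I*√2)*(-41)/(-40) + 2451 = 9*(I*√2)*(-1/40)*(-41) + 2451 = 369*I*√2/40 + 2451 = 2451 + 369*I*√2/40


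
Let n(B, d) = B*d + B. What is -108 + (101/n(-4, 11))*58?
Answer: -5521/24 ≈ -230.04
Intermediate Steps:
n(B, d) = B + B*d
-108 + (101/n(-4, 11))*58 = -108 + (101/((-4*(1 + 11))))*58 = -108 + (101/((-4*12)))*58 = -108 + (101/(-48))*58 = -108 + (101*(-1/48))*58 = -108 - 101/48*58 = -108 - 2929/24 = -5521/24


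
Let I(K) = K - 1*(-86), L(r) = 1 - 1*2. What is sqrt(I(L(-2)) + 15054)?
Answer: sqrt(15139) ≈ 123.04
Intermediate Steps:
L(r) = -1 (L(r) = 1 - 2 = -1)
I(K) = 86 + K (I(K) = K + 86 = 86 + K)
sqrt(I(L(-2)) + 15054) = sqrt((86 - 1) + 15054) = sqrt(85 + 15054) = sqrt(15139)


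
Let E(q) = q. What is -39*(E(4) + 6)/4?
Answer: -195/2 ≈ -97.500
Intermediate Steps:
-39*(E(4) + 6)/4 = -39*(4 + 6)/4 = -390/4 = -39*5/2 = -195/2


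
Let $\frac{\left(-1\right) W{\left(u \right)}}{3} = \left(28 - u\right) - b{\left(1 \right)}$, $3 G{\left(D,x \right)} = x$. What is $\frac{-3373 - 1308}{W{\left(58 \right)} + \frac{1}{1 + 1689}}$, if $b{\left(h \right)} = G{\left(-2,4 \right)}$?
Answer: $- \frac{7910890}{158861} \approx -49.798$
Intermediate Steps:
$G{\left(D,x \right)} = \frac{x}{3}$
$b{\left(h \right)} = \frac{4}{3}$ ($b{\left(h \right)} = \frac{1}{3} \cdot 4 = \frac{4}{3}$)
$W{\left(u \right)} = -80 + 3 u$ ($W{\left(u \right)} = - 3 \left(\left(28 - u\right) - \frac{4}{3}\right) = - 3 \left(\frac{80}{3} - u\right) = -80 + 3 u$)
$\frac{-3373 - 1308}{W{\left(58 \right)} + \frac{1}{1 + 1689}} = \frac{-3373 - 1308}{\left(-80 + 3 \cdot 58\right) + \frac{1}{1 + 1689}} = - \frac{4681}{\left(-80 + 174\right) + \frac{1}{1690}} = - \frac{4681}{94 + \frac{1}{1690}} = - \frac{4681}{\frac{158861}{1690}} = \left(-4681\right) \frac{1690}{158861} = - \frac{7910890}{158861}$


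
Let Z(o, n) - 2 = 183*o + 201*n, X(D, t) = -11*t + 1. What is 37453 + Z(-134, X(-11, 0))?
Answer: 13134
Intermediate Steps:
X(D, t) = 1 - 11*t
Z(o, n) = 2 + 183*o + 201*n (Z(o, n) = 2 + (183*o + 201*n) = 2 + 183*o + 201*n)
37453 + Z(-134, X(-11, 0)) = 37453 + (2 + 183*(-134) + 201*(1 - 11*0)) = 37453 + (2 - 24522 + 201*(1 + 0)) = 37453 + (2 - 24522 + 201*1) = 37453 + (2 - 24522 + 201) = 37453 - 24319 = 13134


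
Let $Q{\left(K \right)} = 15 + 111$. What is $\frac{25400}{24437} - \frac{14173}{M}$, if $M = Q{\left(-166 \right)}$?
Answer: $- \frac{49020743}{439866} \approx -111.44$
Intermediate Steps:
$Q{\left(K \right)} = 126$
$M = 126$
$\frac{25400}{24437} - \frac{14173}{M} = \frac{25400}{24437} - \frac{14173}{126} = - \frac{49020743}{439866}$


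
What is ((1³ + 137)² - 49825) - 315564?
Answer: -346345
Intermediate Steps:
((1³ + 137)² - 49825) - 315564 = ((1 + 137)² - 49825) - 315564 = (138² - 49825) - 315564 = (19044 - 49825) - 315564 = -30781 - 315564 = -346345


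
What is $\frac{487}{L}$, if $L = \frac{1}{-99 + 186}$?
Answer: $42369$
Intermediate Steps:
$L = \frac{1}{87} \approx 0.011494$
$\frac{487}{L} = 487 \frac{1}{\frac{1}{87}} = 487 \cdot 87 = 42369$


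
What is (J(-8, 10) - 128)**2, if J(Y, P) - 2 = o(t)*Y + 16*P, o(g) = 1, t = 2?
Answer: 676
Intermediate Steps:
J(Y, P) = 2 + Y + 16*P (J(Y, P) = 2 + (1*Y + 16*P) = 2 + (Y + 16*P) = 2 + Y + 16*P)
(J(-8, 10) - 128)**2 = ((2 - 8 + 16*10) - 128)**2 = ((2 - 8 + 160) - 128)**2 = (154 - 128)**2 = 26**2 = 676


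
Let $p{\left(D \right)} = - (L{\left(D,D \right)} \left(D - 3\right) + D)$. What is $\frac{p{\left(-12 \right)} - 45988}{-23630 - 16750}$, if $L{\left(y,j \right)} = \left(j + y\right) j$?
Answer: $\frac{10414}{10095} \approx 1.0316$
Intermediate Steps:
$L{\left(y,j \right)} = j \left(j + y\right)$
$p{\left(D \right)} = - D - 2 D^{2} \left(-3 + D\right)$ ($p{\left(D \right)} = - (D \left(D + D\right) \left(D - 3\right) + D) = - (D 2 D \left(-3 + D\right) + D) = - (2 D^{2} \left(-3 + D\right) + D) = - (D + 2 D^{2} \left(-3 + D\right)) = - D - 2 D^{2} \left(-3 + D\right)$)
$\frac{p{\left(-12 \right)} - 45988}{-23630 - 16750} = \frac{- 12 \left(-1 - 2 \left(-12\right)^{2} + 6 \left(-12\right)\right) - 45988}{-23630 - 16750} = \frac{- 12 \left(-1 - 288 - 72\right) - 45988}{-40380} = \left(- 12 \left(-1 - 288 - 72\right) - 45988\right) \left(- \frac{1}{40380}\right) = \left(\left(-12\right) \left(-361\right) - 45988\right) \left(- \frac{1}{40380}\right) = \left(4332 - 45988\right) \left(- \frac{1}{40380}\right) = \left(-41656\right) \left(- \frac{1}{40380}\right) = \frac{10414}{10095}$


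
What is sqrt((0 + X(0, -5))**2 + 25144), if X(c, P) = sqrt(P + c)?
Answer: sqrt(25139) ≈ 158.55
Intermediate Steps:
sqrt((0 + X(0, -5))**2 + 25144) = sqrt((0 + sqrt(-5 + 0))**2 + 25144) = sqrt((0 + sqrt(-5))**2 + 25144) = sqrt((0 + I*sqrt(5))**2 + 25144) = sqrt((I*sqrt(5))**2 + 25144) = sqrt(-5 + 25144) = sqrt(25139)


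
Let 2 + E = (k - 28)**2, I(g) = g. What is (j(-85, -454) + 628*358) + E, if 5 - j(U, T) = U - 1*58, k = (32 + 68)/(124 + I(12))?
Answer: 260924649/1156 ≈ 2.2571e+5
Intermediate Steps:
k = 25/34 (k = (32 + 68)/(124 + 12) = 100/136 = 100*(1/136) = 25/34 ≈ 0.73529)
E = 857017/1156 (E = -2 + (25/34 - 28)**2 = -2 + (-927/34)**2 = -2 + 859329/1156 = 857017/1156 ≈ 741.36)
j(U, T) = 63 - U (j(U, T) = 5 - (U - 1*58) = 5 - (U - 58) = 5 - (-58 + U) = 5 + (58 - U) = 63 - U)
(j(-85, -454) + 628*358) + E = ((63 - 1*(-85)) + 628*358) + 857017/1156 = ((63 + 85) + 224824) + 857017/1156 = (148 + 224824) + 857017/1156 = 224972 + 857017/1156 = 260924649/1156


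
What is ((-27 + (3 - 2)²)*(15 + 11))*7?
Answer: -4732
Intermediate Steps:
((-27 + (3 - 2)²)*(15 + 11))*7 = ((-27 + 1²)*26)*7 = ((-27 + 1)*26)*7 = -26*26*7 = -676*7 = -4732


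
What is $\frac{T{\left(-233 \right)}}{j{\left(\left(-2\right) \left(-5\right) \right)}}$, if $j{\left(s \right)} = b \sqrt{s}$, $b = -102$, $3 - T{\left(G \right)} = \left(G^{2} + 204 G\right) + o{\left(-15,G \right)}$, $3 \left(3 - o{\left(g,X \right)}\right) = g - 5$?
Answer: $\frac{20291 \sqrt{10}}{3060} \approx 20.969$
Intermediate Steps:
$o{\left(g,X \right)} = \frac{14}{3} - \frac{g}{3}$ ($o{\left(g,X \right)} = 3 - \frac{g - 5}{3} = 3 - \frac{-5 + g}{3} = 3 - \left(- \frac{5}{3} + \frac{g}{3}\right) = \frac{14}{3} - \frac{g}{3}$)
$T{\left(G \right)} = - \frac{20}{3} - G^{2} - 204 G$ ($T{\left(G \right)} = 3 - \left(\left(G^{2} + 204 G\right) + \left(\frac{14}{3} - -5\right)\right) = 3 - \left(\left(G^{2} + 204 G\right) + \left(\frac{14}{3} + 5\right)\right) = 3 - \left(\left(G^{2} + 204 G\right) + \frac{29}{3}\right) = 3 - \left(\frac{29}{3} + G^{2} + 204 G\right) = - \frac{20}{3} - G^{2} - 204 G$)
$j{\left(s \right)} = - 102 \sqrt{s}$
$\frac{T{\left(-233 \right)}}{j{\left(\left(-2\right) \left(-5\right) \right)}} = \frac{- \frac{20}{3} - \left(-233\right)^{2} - -47532}{\left(-102\right) \sqrt{\left(-2\right) \left(-5\right)}} = \frac{- \frac{20}{3} - 54289 + 47532}{\left(-102\right) \sqrt{10}} = \left(- \frac{20}{3} - 54289 + 47532\right) \left(- \frac{\sqrt{10}}{1020}\right) = - \frac{20291 \left(- \frac{\sqrt{10}}{1020}\right)}{3} = \frac{20291 \sqrt{10}}{3060}$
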